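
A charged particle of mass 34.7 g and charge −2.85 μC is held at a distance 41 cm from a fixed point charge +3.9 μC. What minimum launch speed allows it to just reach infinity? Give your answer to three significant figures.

To just escape, total mechanical energy must reach zero at infinity: ½mv²_min + U = 0, so ½mv²_min = −U = |kQq|/r.
|U| = |kQq|/r = (8.99×10⁹ N·m²/C²)(3.90×10⁻⁶)(2.85×10⁻⁶)/(0.410) = 0.244 J.
v_min = √(2|U|/m) = √(2·0.244/0.0347) = 3.75 m/s.

3.75 m/s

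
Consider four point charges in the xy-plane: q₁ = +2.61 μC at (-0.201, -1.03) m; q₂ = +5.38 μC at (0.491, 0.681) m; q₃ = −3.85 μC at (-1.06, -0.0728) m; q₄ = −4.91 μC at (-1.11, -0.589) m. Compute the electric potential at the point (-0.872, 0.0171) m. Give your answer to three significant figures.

-1.83×10⁵ V

The total potential is the scalar sum of each charge's contribution, V = Σ kqᵢ/rᵢ.
Distances from the field point to each charge: r₁ = 1.24 m, r₂ = 1.52 m, r₃ = 0.208 m, r₄ = 0.651 m.
V = k[(2.61×10⁻⁶)/(1.24) + (5.38×10⁻⁶)/(1.52) + (-3.85×10⁻⁶)/(0.208) + (-4.91×10⁻⁶)/(0.651)] = -1.83×10⁵ V.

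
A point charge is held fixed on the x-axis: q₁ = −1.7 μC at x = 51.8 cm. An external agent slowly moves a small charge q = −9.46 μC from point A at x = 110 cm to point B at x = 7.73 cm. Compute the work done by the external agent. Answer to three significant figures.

0.0796 J

For quasistatic motion the external work equals the change in potential energy: W_ext = qΔV = q(V_B − V_A).
At A: distance to the source charge is 0.582 m; V_A = kq₁/r = -2.63×10⁴ V.
At B: distance to the source charge is 0.441 m; V_B = kq₁/r = -3.47×10⁴ V.
ΔV = V_B − V_A = -8420 V.
W_ext = qΔV = (-9.46×10⁻⁶ C)(-8420 V) = 0.0796 J.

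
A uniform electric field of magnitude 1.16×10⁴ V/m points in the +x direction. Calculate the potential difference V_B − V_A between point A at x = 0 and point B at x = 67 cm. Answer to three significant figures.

-7770 V

In a uniform field, potential decreases in the direction of E: V_B − V_A = −E·Δx.
V_B − V_A = −(1.16×10⁴ V/m)(0.670 m) = -7770 V.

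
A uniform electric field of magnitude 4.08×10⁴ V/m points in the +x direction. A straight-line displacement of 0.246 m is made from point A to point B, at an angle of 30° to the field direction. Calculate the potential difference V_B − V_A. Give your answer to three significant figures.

Only the component of displacement along E changes the potential: ΔV = −E·d·cosθ.
ΔV = −(4.08×10⁴ V/m)(0.246 m)cos30° = -8690 V.

-8690 V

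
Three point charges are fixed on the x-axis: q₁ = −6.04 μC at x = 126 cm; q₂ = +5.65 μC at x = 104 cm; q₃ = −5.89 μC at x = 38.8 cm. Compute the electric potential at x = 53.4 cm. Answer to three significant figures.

Electric potential is a scalar, so the contributions from each charge add algebraically: V = Σ kqᵢ/rᵢ.
Distances from the field point to each charge: r₁ = 0.726 m, r₂ = 0.506 m, r₃ = 0.146 m.
V = k[(-6.04×10⁻⁶)/(0.726) + (5.65×10⁻⁶)/(0.506) + (-5.89×10⁻⁶)/(0.146)] = -3.37×10⁵ V.

-3.37×10⁵ V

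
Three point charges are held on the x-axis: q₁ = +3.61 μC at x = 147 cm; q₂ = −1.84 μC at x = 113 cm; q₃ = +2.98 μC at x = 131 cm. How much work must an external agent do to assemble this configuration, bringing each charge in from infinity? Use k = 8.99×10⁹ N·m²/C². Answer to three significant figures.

0.155 J

The work to assemble the configuration equals its total potential energy, U = Σ kqᵢqⱼ/rᵢⱼ over all pairs.
Pair separations: r₁₂ = 0.340 m, r₁₃ = 0.160 m, r₂₃ = 0.180 m.
U = (-0.176) + (0.604) + (-0.274) = 0.155 J.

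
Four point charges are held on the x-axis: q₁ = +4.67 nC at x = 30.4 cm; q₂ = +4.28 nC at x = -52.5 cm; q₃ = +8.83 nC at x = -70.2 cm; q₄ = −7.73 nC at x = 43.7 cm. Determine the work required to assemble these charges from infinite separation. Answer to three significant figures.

-7.83×10⁻⁷ J

The assembly work is the sum of pairwise potential energies, U = Σ_{i<j} kqᵢqⱼ/rᵢⱼ.
Pair separations: r₁₂ = 0.829 m, r₁₃ = 1.01 m, r₁₄ = 0.133 m, r₂₃ = 0.177 m, r₂₄ = 0.962 m, r₃₄ = 1.14 m.
Summing all 6 pair terms gives U = -7.83×10⁻⁷ J.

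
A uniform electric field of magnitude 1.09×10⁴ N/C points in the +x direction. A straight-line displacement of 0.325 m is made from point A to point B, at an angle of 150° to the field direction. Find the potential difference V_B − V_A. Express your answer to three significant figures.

3070 V

Only the component of displacement along E changes the potential: ΔV = −E·d·cosθ.
ΔV = −(1.09×10⁴ V/m)(0.325 m)cos150° = 3070 V.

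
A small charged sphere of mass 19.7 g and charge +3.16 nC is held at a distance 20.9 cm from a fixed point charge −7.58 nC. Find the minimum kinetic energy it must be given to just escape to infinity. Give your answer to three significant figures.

1.03×10⁻⁶ J

To just escape, total mechanical energy must reach zero at infinity: ½mv²_min + U = 0, so ½mv²_min = −U = |kQq|/r.
|U| = |kQq|/r = (8.99×10⁹ N·m²/C²)(7.58×10⁻⁹)(3.16×10⁻⁹)/(0.209) = 1.03×10⁻⁶ J.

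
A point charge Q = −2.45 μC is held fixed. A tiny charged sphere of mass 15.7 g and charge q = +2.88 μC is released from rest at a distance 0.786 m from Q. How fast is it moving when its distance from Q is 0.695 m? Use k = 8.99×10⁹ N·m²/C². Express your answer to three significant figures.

Only the electrostatic force acts, so mechanical energy is conserved: ½mv² = U₁ − U₂ = kQq(1/r₁ − 1/r₂).
U₁ − U₂ = (8.99×10⁹ N·m²/C²)(-2.45×10⁻⁶ C)(2.88×10⁻⁶ C)(1/0.786 − 1/0.695) = 0.0106 J.
v = √(2·0.0106/0.0157) = 1.16 m/s.

1.16 m/s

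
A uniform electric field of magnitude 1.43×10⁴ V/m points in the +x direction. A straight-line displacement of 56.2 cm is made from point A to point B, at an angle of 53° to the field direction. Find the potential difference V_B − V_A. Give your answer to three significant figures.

Only the component of displacement along E changes the potential: ΔV = −E·d·cosθ.
ΔV = −(1.43×10⁴ V/m)(0.562 m)cos53° = -4840 V.

-4840 V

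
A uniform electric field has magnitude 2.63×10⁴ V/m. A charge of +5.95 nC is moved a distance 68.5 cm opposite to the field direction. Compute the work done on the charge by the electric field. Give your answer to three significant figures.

The potential change for a displacement 68.5 cm opposite to the field direction is ΔV = +Ed = 1.80×10⁴ V.
W_field = −qΔV = -1.07×10⁻⁴ J.

-1.07×10⁻⁴ J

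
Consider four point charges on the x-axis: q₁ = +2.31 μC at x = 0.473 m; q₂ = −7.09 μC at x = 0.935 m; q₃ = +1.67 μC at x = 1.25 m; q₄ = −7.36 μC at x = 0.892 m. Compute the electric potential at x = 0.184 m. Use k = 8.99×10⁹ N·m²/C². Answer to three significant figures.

Electric potential is a scalar, so the contributions from each charge add algebraically: V = Σ kqᵢ/rᵢ.
Distances from the field point to each charge: r₁ = 0.289 m, r₂ = 0.751 m, r₃ = 1.07 m, r₄ = 0.708 m.
V = k[(2.31×10⁻⁶)/(0.289) + (-7.09×10⁻⁶)/(0.751) + (1.67×10⁻⁶)/(1.07) + (-7.36×10⁻⁶)/(0.708)] = -9.24×10⁴ V.

-9.24×10⁴ V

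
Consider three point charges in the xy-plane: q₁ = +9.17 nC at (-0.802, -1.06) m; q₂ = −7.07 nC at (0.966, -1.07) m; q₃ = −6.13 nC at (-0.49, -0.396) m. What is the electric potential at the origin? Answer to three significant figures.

Electric potential is a scalar, so the contributions from each charge add algebraically: V = Σ kqᵢ/rᵢ.
Distances from the field point to each charge: r₁ = 1.33 m, r₂ = 1.44 m, r₃ = 0.630 m.
V = k[(9.17×10⁻⁹)/(1.33) + (-7.07×10⁻⁹)/(1.44) + (-6.13×10⁻⁹)/(0.630)] = -69.5 V.

-69.5 V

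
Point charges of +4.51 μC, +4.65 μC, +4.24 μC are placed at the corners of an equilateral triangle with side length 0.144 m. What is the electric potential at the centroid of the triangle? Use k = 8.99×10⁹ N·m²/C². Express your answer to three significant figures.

The total potential is the scalar sum of each charge's contribution, V = Σ kqᵢ/rᵢ.
The distance from each vertex to the centroid is a/√3 = 0.0831 m.
V = k[(4.51×10⁻⁶)/(0.0831) + (4.65×10⁻⁶)/(0.0831) + (4.24×10⁻⁶)/(0.0831)] = 1.45×10⁶ V.

1.45×10⁶ V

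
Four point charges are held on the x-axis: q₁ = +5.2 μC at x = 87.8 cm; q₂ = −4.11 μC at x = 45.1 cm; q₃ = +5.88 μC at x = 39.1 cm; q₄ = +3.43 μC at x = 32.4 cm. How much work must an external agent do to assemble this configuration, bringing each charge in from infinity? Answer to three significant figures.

-1.51 J

The assembly work is the sum of pairwise potential energies, U = Σ_{i<j} kqᵢqⱼ/rᵢⱼ.
Pair separations: r₁₂ = 0.427 m, r₁₃ = 0.487 m, r₁₄ = 0.554 m, r₂₃ = 0.0600 m, r₂₄ = 0.127 m, r₃₄ = 0.0670 m.
Summing all 6 pair terms gives U = -1.51 J.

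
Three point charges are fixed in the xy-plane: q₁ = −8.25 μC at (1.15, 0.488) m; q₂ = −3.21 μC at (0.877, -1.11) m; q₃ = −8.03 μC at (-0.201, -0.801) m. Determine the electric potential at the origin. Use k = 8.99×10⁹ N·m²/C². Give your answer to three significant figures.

-1.67×10⁵ V

Electric potential is a scalar, so the contributions from each charge add algebraically: V = Σ kqᵢ/rᵢ.
Distances from the field point to each charge: r₁ = 1.25 m, r₂ = 1.41 m, r₃ = 0.826 m.
V = k[(-8.25×10⁻⁶)/(1.25) + (-3.21×10⁻⁶)/(1.41) + (-8.03×10⁻⁶)/(0.826)] = -1.67×10⁵ V.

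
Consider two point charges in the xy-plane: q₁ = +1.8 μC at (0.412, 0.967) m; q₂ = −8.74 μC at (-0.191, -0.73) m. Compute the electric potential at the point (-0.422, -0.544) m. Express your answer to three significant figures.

The total potential is the scalar sum of each charge's contribution, V = Σ kqᵢ/rᵢ.
Distances from the field point to each charge: r₁ = 1.73 m, r₂ = 0.297 m.
V = k[(1.80×10⁻⁶)/(1.73) + (-8.74×10⁻⁶)/(0.297)] = -2.56×10⁵ V.

-2.56×10⁵ V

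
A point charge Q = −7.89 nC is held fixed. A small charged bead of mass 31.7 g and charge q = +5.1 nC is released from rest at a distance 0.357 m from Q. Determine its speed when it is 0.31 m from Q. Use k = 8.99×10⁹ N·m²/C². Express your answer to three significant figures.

3.11×10⁻³ m/s

Only the electrostatic force acts, so mechanical energy is conserved: ½mv² = U₁ − U₂ = kQq(1/r₁ − 1/r₂).
U₁ − U₂ = (8.99×10⁹ N·m²/C²)(-7.89×10⁻⁹ C)(5.10×10⁻⁹ C)(1/0.357 − 1/0.310) = 1.54×10⁻⁷ J.
v = √(2·1.54×10⁻⁷/0.0317) = 3.11×10⁻³ m/s.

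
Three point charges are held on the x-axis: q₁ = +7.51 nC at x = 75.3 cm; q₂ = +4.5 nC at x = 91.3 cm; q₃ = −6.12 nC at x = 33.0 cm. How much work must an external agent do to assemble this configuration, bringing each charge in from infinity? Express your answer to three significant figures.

The assembly work is the sum of pairwise potential energies, U = Σ_{i<j} kqᵢqⱼ/rᵢⱼ.
Pair separations: r₁₂ = 0.160 m, r₁₃ = 0.423 m, r₂₃ = 0.583 m.
U = (1.90×10⁻⁶) + (-9.77×10⁻⁷) + (-4.25×10⁻⁷) = 4.97×10⁻⁷ J.

4.97×10⁻⁷ J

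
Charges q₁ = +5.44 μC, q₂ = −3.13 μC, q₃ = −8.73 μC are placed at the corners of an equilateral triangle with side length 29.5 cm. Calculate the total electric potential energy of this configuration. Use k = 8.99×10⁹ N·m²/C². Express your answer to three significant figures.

-1.13 J

The assembly work is the sum of pairwise potential energies, U = Σ_{i<j} kqᵢqⱼ/rᵢⱼ.
All three pair separations equal the side length, 0.295 m.
U = (-0.519) + (-1.45) + (0.833) = -1.13 J.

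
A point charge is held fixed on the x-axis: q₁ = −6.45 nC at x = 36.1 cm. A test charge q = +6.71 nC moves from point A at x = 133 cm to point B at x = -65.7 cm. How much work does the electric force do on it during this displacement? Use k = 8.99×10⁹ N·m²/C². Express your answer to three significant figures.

-1.93×10⁻⁸ J

The work done by the electric force is W_field = −ΔU = −q(V_B − V_A) = q(V_A − V_B).
At A: distance to the source charge is 0.969 m; V_A = kq₁/r = -59.8 V.
At B: distance to the source charge is 1.02 m; V_B = kq₁/r = -57.0 V.
ΔV = V_B − V_A = 2.88 V.
W_field = −qΔV = −(6.71×10⁻⁹ C)(2.88 V) = -1.93×10⁻⁸ J.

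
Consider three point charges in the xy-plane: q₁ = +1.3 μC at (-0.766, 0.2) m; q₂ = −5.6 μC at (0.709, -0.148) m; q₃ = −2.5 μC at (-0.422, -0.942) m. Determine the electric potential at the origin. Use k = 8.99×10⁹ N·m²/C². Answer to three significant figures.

-7.65×10⁴ V

The total potential is the scalar sum of each charge's contribution, V = Σ kqᵢ/rᵢ.
Distances from the field point to each charge: r₁ = 0.792 m, r₂ = 0.724 m, r₃ = 1.03 m.
V = k[(1.30×10⁻⁶)/(0.792) + (-5.60×10⁻⁶)/(0.724) + (-2.50×10⁻⁶)/(1.03)] = -7.65×10⁴ V.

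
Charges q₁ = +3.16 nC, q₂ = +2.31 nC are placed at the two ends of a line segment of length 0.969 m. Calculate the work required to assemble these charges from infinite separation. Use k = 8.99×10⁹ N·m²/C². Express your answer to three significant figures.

6.77×10⁻⁸ J

The work to assemble the configuration equals its total potential energy, U = Σ kqᵢqⱼ/rᵢⱼ over all pairs.
The separation is r = 0.969 m.
U = (6.77×10⁻⁸) = 6.77×10⁻⁸ J.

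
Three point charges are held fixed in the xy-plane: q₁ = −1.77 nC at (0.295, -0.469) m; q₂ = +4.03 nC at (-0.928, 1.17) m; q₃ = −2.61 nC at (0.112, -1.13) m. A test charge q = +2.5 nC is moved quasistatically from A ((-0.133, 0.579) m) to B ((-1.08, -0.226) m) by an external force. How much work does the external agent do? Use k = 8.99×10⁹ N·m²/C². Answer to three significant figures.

For quasistatic motion the external work equals the change in potential energy: W_ext = qΔV = q(V_B − V_A).
At A: distances to the source charges are 1.13 m, 0.991 m, 1.73 m; V_A = Σ kqᵢ/rᵢ = 8.93 V.
At B: distances to the source charges are 1.40 m, 1.40 m, 1.50 m; V_B = Σ kqᵢ/rᵢ = -1.28 V.
ΔV = V_B − V_A = -10.2 V.
W_ext = qΔV = (2.50×10⁻⁹ C)(-10.2 V) = -2.55×10⁻⁸ J.

-2.55×10⁻⁸ J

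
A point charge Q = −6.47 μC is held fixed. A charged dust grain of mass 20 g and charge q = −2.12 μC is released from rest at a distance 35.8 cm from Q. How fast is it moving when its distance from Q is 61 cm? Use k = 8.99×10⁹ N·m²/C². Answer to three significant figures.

3.77 m/s

Only the electrostatic force acts, so mechanical energy is conserved: ½mv² = U₁ − U₂ = kQq(1/r₁ − 1/r₂).
U₁ − U₂ = (8.99×10⁹ N·m²/C²)(-6.47×10⁻⁶ C)(-2.12×10⁻⁶ C)(1/0.358 − 1/0.610) = 0.142 J.
v = √(2·0.142/0.0200) = 3.77 m/s.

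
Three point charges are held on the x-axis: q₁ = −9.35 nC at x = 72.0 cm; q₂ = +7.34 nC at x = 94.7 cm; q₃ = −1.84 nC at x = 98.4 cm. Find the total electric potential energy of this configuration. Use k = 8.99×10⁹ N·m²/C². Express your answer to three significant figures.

-5.41×10⁻⁶ J

The work to assemble the configuration equals its total potential energy, U = Σ kqᵢqⱼ/rᵢⱼ over all pairs.
Pair separations: r₁₂ = 0.227 m, r₁₃ = 0.264 m, r₂₃ = 0.0370 m.
U = (-2.72×10⁻⁶) + (5.86×10⁻⁷) + (-3.28×10⁻⁶) = -5.41×10⁻⁶ J.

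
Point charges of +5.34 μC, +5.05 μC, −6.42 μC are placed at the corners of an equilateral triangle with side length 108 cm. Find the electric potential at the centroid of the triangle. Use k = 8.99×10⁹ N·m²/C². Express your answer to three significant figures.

5.72×10⁴ V

Electric potential is a scalar, so the contributions from each charge add algebraically: V = Σ kqᵢ/rᵢ.
The distance from each vertex to the centroid is a/√3 = 0.624 m.
V = k[(5.34×10⁻⁶)/(0.624) + (5.05×10⁻⁶)/(0.624) + (-6.42×10⁻⁶)/(0.624)] = 5.72×10⁴ V.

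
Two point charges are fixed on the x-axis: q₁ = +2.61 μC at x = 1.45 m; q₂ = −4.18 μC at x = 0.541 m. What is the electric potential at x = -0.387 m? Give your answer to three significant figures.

The total potential is the scalar sum of each charge's contribution, V = Σ kqᵢ/rᵢ.
Distances from the field point to each charge: r₁ = 1.84 m, r₂ = 0.928 m.
V = k[(2.61×10⁻⁶)/(1.84) + (-4.18×10⁻⁶)/(0.928)] = -2.77×10⁴ V.

-2.77×10⁴ V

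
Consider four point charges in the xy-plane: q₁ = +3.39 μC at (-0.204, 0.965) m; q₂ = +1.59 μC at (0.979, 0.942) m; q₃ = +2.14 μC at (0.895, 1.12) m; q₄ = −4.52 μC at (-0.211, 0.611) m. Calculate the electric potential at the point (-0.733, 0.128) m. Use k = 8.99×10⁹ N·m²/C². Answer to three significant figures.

The total potential is the scalar sum of each charge's contribution, V = Σ kqᵢ/rᵢ.
Distances from the field point to each charge: r₁ = 0.990 m, r₂ = 1.90 m, r₃ = 1.91 m, r₄ = 0.711 m.
V = k[(3.39×10⁻⁶)/(0.990) + (1.59×10⁻⁶)/(1.90) + (2.14×10⁻⁶)/(1.91) + (-4.52×10⁻⁶)/(0.711)] = -8730 V.

-8730 V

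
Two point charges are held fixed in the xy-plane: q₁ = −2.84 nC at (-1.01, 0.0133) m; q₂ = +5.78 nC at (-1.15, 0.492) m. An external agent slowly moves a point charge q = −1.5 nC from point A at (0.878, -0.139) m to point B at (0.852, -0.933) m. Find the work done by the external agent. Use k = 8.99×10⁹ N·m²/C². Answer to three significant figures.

3.10×10⁻⁹ J

For quasistatic motion the external work equals the change in potential energy: W_ext = qΔV = q(V_B − V_A).
At A: distances to the source charges are 1.89 m, 2.12 m; V_A = Σ kqᵢ/rᵢ = 11.0 V.
At B: distances to the source charges are 2.09 m, 2.46 m; V_B = Σ kqᵢ/rᵢ = 8.92 V.
ΔV = V_B − V_A = -2.06 V.
W_ext = qΔV = (-1.50×10⁻⁹ C)(-2.06 V) = 3.10×10⁻⁹ J.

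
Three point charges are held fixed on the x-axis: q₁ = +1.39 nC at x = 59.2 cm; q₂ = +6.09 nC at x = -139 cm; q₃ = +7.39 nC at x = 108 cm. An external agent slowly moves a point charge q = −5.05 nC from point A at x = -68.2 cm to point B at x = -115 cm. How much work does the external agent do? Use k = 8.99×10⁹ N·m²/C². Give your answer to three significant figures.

-7.08×10⁻⁷ J

For quasistatic motion the external work equals the change in potential energy: W_ext = qΔV = q(V_B − V_A).
At A: distances to the source charges are 1.27 m, 0.708 m, 1.76 m; V_A = Σ kqᵢ/rᵢ = 125 V.
At B: distances to the source charges are 1.74 m, 0.240 m, 2.23 m; V_B = Σ kqᵢ/rᵢ = 265 V.
ΔV = V_B − V_A = 140 V.
W_ext = qΔV = (-5.05×10⁻⁹ C)(140 V) = -7.08×10⁻⁷ J.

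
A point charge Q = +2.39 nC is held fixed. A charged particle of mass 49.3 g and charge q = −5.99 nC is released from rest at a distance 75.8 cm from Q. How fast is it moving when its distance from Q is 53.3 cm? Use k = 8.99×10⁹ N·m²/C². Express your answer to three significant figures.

Only the electrostatic force acts, so mechanical energy is conserved: ½mv² = U₁ − U₂ = kQq(1/r₁ − 1/r₂).
U₁ − U₂ = (8.99×10⁹ N·m²/C²)(2.39×10⁻⁹ C)(-5.99×10⁻⁹ C)(1/0.758 − 1/0.533) = 7.17×10⁻⁸ J.
v = √(2·7.17×10⁻⁸/0.0493) = 1.71×10⁻³ m/s.

1.71×10⁻³ m/s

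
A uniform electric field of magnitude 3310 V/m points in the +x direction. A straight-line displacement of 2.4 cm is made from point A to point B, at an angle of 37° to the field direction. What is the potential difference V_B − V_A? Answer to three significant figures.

-63.4 V

Only the component of displacement along E changes the potential: ΔV = −E·d·cosθ.
ΔV = −(3310 V/m)(0.0240 m)cos37° = -63.4 V.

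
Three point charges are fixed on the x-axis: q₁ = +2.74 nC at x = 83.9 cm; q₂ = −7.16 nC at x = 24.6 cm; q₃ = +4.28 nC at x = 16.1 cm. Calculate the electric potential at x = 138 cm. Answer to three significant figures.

20.3 V

Electric potential is a scalar, so the contributions from each charge add algebraically: V = Σ kqᵢ/rᵢ.
Distances from the field point to each charge: r₁ = 0.541 m, r₂ = 1.13 m, r₃ = 1.22 m.
V = k[(2.74×10⁻⁹)/(0.541) + (-7.16×10⁻⁹)/(1.13) + (4.28×10⁻⁹)/(1.22)] = 20.3 V.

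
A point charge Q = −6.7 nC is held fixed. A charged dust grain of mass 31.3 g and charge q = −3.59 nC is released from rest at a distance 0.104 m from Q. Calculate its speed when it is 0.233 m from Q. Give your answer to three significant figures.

8.58×10⁻³ m/s

Only the electrostatic force acts, so mechanical energy is conserved: ½mv² = U₁ − U₂ = kQq(1/r₁ − 1/r₂).
U₁ − U₂ = (8.99×10⁹ N·m²/C²)(-6.70×10⁻⁹ C)(-3.59×10⁻⁹ C)(1/0.104 − 1/0.233) = 1.15×10⁻⁶ J.
v = √(2·1.15×10⁻⁶/0.0313) = 8.58×10⁻³ m/s.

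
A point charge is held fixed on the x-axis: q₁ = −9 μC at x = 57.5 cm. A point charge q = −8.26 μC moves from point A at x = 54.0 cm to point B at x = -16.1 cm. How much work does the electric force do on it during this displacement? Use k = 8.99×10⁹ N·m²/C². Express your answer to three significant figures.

18.2 J

The work done by the electric force is W_field = −ΔU = −q(V_B − V_A) = q(V_A − V_B).
At A: distance to the source charge is 0.0350 m; V_A = kq₁/r = -2.31×10⁶ V.
At B: distance to the source charge is 0.736 m; V_B = kq₁/r = -1.10×10⁵ V.
ΔV = V_B − V_A = 2.20×10⁶ V.
W_field = −qΔV = −(-8.26×10⁻⁶ C)(2.20×10⁶ V) = 18.2 J.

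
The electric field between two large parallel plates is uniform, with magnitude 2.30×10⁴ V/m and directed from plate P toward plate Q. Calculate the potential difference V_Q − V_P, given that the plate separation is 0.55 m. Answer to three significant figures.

In a uniform field, potential decreases in the direction of E: ΔV = −E·d for a displacement d parallel to E.
Going from P to Q is a displacement of 0.55 m along the field, so V_Q − V_P = −Ed = -1.27×10⁴ V.

-1.27×10⁴ V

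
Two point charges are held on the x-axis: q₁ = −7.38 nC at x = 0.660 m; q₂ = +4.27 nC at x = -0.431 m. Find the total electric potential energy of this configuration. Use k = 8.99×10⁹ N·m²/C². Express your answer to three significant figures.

-2.60×10⁻⁷ J

The assembly work is the sum of pairwise potential energies, U = Σ_{i<j} kqᵢqⱼ/rᵢⱼ.
Pair separations: r₁₂ = 1.09 m.
U = (-2.60×10⁻⁷) = -2.60×10⁻⁷ J.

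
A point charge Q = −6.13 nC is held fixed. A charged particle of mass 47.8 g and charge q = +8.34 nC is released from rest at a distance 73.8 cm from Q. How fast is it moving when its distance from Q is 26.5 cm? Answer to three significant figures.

6.82×10⁻³ m/s

Only the electrostatic force acts, so mechanical energy is conserved: ½mv² = U₁ − U₂ = kQq(1/r₁ − 1/r₂).
U₁ − U₂ = (8.99×10⁹ N·m²/C²)(-6.13×10⁻⁹ C)(8.34×10⁻⁹ C)(1/0.738 − 1/0.265) = 1.11×10⁻⁶ J.
v = √(2·1.11×10⁻⁶/0.0478) = 6.82×10⁻³ m/s.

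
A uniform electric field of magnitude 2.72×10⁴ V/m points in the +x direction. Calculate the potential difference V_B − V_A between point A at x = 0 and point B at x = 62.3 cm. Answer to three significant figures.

-1.69×10⁴ V

In a uniform field, potential decreases in the direction of E: V_B − V_A = −E·Δx.
V_B − V_A = −(2.72×10⁴ V/m)(0.623 m) = -1.69×10⁴ V.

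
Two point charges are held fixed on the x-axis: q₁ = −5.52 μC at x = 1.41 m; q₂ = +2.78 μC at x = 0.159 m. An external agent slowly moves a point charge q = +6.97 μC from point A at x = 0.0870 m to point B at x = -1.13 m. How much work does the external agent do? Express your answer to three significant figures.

For quasistatic motion the external work equals the change in potential energy: W_ext = qΔV = q(V_B − V_A).
At A: distances to the source charges are 1.32 m, 0.0720 m; V_A = Σ kqᵢ/rᵢ = 3.10×10⁵ V.
At B: distances to the source charges are 2.54 m, 1.29 m; V_B = Σ kqᵢ/rᵢ = -148 V.
ΔV = V_B − V_A = -3.10×10⁵ V.
W_ext = qΔV = (6.97×10⁻⁶ C)(-3.10×10⁵ V) = -2.16 J.

-2.16 J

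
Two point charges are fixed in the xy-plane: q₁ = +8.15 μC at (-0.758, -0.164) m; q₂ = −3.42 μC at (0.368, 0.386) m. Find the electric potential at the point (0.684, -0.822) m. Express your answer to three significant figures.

Electric potential is a scalar, so the contributions from each charge add algebraically: V = Σ kqᵢ/rᵢ.
Distances from the field point to each charge: r₁ = 1.59 m, r₂ = 1.25 m.
V = k[(8.15×10⁻⁶)/(1.59) + (-3.42×10⁻⁶)/(1.25)] = 2.16×10⁴ V.

2.16×10⁴ V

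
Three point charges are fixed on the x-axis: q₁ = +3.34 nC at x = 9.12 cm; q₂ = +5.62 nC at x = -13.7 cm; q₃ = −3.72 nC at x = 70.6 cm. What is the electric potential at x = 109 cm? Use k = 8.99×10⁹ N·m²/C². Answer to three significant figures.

-15.9 V

The total potential is the scalar sum of each charge's contribution, V = Σ kqᵢ/rᵢ.
Distances from the field point to each charge: r₁ = 0.999 m, r₂ = 1.23 m, r₃ = 0.384 m.
V = k[(3.34×10⁻⁹)/(0.999) + (5.62×10⁻⁹)/(1.23) + (-3.72×10⁻⁹)/(0.384)] = -15.9 V.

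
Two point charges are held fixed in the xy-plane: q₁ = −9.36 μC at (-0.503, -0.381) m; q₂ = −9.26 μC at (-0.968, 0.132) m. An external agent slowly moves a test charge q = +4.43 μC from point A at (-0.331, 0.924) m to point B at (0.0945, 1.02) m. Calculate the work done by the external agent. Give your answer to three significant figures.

For quasistatic motion the external work equals the change in potential energy: W_ext = qΔV = q(V_B − V_A).
At A: distances to the source charges are 1.32 m, 1.02 m; V_A = Σ kqᵢ/rᵢ = -1.46×10⁵ V.
At B: distances to the source charges are 1.52 m, 1.38 m; V_B = Σ kqᵢ/rᵢ = -1.15×10⁵ V.
ΔV = V_B − V_A = 3.05×10⁴ V.
W_ext = qΔV = (4.43×10⁻⁶ C)(3.05×10⁴ V) = 0.135 J.

0.135 J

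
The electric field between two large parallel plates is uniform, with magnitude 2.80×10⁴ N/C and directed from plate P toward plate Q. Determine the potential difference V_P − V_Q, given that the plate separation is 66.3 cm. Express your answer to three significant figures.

1.86×10⁴ V

In a uniform field, potential decreases in the direction of E: ΔV = −E·d for a displacement d parallel to E.
Going from Q to P is a displacement of 66.3 cm opposite to the field, so V_P − V_Q = +Ed = 1.86×10⁴ V.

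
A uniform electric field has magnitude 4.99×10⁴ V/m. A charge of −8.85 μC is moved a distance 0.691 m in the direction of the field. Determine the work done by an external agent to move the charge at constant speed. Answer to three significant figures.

0.305 J

The potential change for a displacement 0.691 m in the direction of the field is ΔV = −Ed = -3.45×10⁴ V.
W_ext = qΔV = 0.305 J.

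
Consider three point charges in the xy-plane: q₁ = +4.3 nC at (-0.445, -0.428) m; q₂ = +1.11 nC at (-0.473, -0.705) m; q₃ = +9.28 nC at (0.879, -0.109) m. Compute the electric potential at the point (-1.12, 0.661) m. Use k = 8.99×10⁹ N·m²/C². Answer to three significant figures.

75.7 V

Electric potential is a scalar, so the contributions from each charge add algebraically: V = Σ kqᵢ/rᵢ.
Distances from the field point to each charge: r₁ = 1.28 m, r₂ = 1.51 m, r₃ = 2.14 m.
V = k[(4.30×10⁻⁹)/(1.28) + (1.11×10⁻⁹)/(1.51) + (9.28×10⁻⁹)/(2.14)] = 75.7 V.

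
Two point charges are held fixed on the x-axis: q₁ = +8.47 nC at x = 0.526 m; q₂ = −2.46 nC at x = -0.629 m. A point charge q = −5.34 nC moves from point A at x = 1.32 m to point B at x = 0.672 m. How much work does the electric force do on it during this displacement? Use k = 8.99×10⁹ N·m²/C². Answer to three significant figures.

The work done by the electric force is W_field = −ΔU = −q(V_B − V_A) = q(V_A − V_B).
At A: distances to the source charges are 0.794 m, 1.95 m; V_A = Σ kqᵢ/rᵢ = 84.6 V.
At B: distances to the source charges are 0.146 m, 1.30 m; V_B = Σ kqᵢ/rᵢ = 505 V.
ΔV = V_B − V_A = 420 V.
W_field = −qΔV = −(-5.34×10⁻⁹ C)(420 V) = 2.24×10⁻⁶ J.

2.24×10⁻⁶ J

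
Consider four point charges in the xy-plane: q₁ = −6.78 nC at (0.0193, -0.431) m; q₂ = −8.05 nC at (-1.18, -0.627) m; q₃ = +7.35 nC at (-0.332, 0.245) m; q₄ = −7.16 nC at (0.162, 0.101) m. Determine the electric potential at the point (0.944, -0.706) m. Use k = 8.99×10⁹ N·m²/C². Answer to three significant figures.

Electric potential is a scalar, so the contributions from each charge add algebraically: V = Σ kqᵢ/rᵢ.
Distances from the field point to each charge: r₁ = 0.965 m, r₂ = 2.13 m, r₃ = 1.59 m, r₄ = 1.12 m.
V = k[(-6.78×10⁻⁹)/(0.965) + (-8.05×10⁻⁹)/(2.13) + (7.35×10⁻⁹)/(1.59) + (-7.16×10⁻⁹)/(1.12)] = -113 V.

-113 V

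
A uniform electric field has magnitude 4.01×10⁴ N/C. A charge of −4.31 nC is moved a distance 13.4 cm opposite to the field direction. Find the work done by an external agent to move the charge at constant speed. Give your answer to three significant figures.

The potential change for a displacement 13.4 cm opposite to the field direction is ΔV = +Ed = 5370 V.
W_ext = qΔV = -2.32×10⁻⁵ J.

-2.32×10⁻⁵ J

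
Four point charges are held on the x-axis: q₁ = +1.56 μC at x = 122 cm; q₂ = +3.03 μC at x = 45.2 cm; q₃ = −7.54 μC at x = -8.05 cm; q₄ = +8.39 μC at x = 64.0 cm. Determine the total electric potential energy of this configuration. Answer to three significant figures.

The assembly work is the sum of pairwise potential energies, U = Σ_{i<j} kqᵢqⱼ/rᵢⱼ.
Pair separations: r₁₂ = 0.768 m, r₁₃ = 1.30 m, r₁₄ = 0.580 m, r₂₃ = 0.532 m, r₂₄ = 0.188 m, r₃₄ = 0.721 m.
Summing all 6 pair terms gives U = 0.217 J.

0.217 J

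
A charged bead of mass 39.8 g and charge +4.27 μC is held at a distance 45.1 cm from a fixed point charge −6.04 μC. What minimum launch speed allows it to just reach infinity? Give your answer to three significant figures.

To just escape, total mechanical energy must reach zero at infinity: ½mv²_min + U = 0, so ½mv²_min = −U = |kQq|/r.
|U| = |kQq|/r = (8.99×10⁹ N·m²/C²)(6.04×10⁻⁶)(4.27×10⁻⁶)/(0.451) = 0.514 J.
v_min = √(2|U|/m) = √(2·0.514/0.0398) = 5.08 m/s.

5.08 m/s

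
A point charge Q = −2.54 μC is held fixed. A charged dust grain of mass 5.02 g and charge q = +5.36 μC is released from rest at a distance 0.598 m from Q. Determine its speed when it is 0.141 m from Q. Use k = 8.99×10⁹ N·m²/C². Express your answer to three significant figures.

Only the electrostatic force acts, so mechanical energy is conserved: ½mv² = U₁ − U₂ = kQq(1/r₁ − 1/r₂).
U₁ − U₂ = (8.99×10⁹ N·m²/C²)(-2.54×10⁻⁶ C)(5.36×10⁻⁶ C)(1/0.598 − 1/0.141) = 0.663 J.
v = √(2·0.663/5.02×10⁻³) = 16.3 m/s.

16.3 m/s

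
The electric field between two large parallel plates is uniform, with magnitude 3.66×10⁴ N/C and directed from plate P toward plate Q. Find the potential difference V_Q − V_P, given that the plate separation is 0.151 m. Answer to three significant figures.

In a uniform field, potential decreases in the direction of E: ΔV = −E·d for a displacement d parallel to E.
Going from P to Q is a displacement of 0.151 m along the field, so V_Q − V_P = −Ed = -5530 V.

-5530 V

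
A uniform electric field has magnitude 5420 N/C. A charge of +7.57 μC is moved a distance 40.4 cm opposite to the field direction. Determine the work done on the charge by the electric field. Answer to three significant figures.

-0.0166 J

The potential change for a displacement 40.4 cm opposite to the field direction is ΔV = +Ed = 2190 V.
W_field = −qΔV = -0.0166 J.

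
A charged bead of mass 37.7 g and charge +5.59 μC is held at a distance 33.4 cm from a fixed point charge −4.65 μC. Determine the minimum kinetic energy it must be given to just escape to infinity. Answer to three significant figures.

0.700 J

To just escape, total mechanical energy must reach zero at infinity: ½mv²_min + U = 0, so ½mv²_min = −U = |kQq|/r.
|U| = |kQq|/r = (8.99×10⁹ N·m²/C²)(4.65×10⁻⁶)(5.59×10⁻⁶)/(0.334) = 0.700 J.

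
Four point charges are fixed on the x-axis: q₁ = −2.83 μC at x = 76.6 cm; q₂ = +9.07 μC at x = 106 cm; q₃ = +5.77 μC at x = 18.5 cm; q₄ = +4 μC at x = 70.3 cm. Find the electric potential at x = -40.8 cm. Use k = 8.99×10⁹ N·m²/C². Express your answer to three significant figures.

1.54×10⁵ V

Electric potential is a scalar, so the contributions from each charge add algebraically: V = Σ kqᵢ/rᵢ.
Distances from the field point to each charge: r₁ = 1.17 m, r₂ = 1.47 m, r₃ = 0.593 m, r₄ = 1.11 m.
V = k[(-2.83×10⁻⁶)/(1.17) + (9.07×10⁻⁶)/(1.47) + (5.77×10⁻⁶)/(0.593) + (4.00×10⁻⁶)/(1.11)] = 1.54×10⁵ V.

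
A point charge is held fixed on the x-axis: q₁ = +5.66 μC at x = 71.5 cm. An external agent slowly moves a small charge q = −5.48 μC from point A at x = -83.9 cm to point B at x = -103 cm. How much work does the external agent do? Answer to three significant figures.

For quasistatic motion the external work equals the change in potential energy: W_ext = qΔV = q(V_B − V_A).
At A: distance to the source charge is 1.55 m; V_A = kq₁/r = 3.27×10⁴ V.
At B: distance to the source charge is 1.75 m; V_B = kq₁/r = 2.92×10⁴ V.
ΔV = V_B − V_A = -3580 V.
W_ext = qΔV = (-5.48×10⁻⁶ C)(-3580 V) = 0.0196 J.

0.0196 J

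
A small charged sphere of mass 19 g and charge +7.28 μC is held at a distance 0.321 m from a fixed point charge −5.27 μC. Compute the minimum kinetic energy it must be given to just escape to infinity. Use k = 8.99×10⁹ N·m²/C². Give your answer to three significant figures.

To just escape, total mechanical energy must reach zero at infinity: ½mv²_min + U = 0, so ½mv²_min = −U = |kQq|/r.
|U| = |kQq|/r = (8.99×10⁹ N·m²/C²)(5.27×10⁻⁶)(7.28×10⁻⁶)/(0.321) = 1.07 J.

1.07 J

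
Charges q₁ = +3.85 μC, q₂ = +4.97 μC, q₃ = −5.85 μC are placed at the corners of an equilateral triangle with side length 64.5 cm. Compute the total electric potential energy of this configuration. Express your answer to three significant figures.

The work to assemble the configuration equals its total potential energy, U = Σ kqᵢqⱼ/rᵢⱼ over all pairs.
All three pair separations equal the side length, 0.645 m.
U = (0.267) + (-0.314) + (-0.405) = -0.452 J.

-0.452 J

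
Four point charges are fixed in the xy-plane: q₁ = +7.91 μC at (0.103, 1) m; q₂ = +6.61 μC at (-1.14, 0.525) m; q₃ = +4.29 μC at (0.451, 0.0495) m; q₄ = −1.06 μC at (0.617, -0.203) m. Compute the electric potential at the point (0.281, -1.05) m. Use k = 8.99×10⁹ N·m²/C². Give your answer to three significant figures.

8.68×10⁴ V

The total potential is the scalar sum of each charge's contribution, V = Σ kqᵢ/rᵢ.
Distances from the field point to each charge: r₁ = 2.06 m, r₂ = 2.12 m, r₃ = 1.11 m, r₄ = 0.911 m.
V = k[(7.91×10⁻⁶)/(2.06) + (6.61×10⁻⁶)/(2.12) + (4.29×10⁻⁶)/(1.11) + (-1.06×10⁻⁶)/(0.911)] = 8.68×10⁴ V.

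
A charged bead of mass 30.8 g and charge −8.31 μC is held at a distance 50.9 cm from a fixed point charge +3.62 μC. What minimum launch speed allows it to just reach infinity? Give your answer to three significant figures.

To just escape, total mechanical energy must reach zero at infinity: ½mv²_min + U = 0, so ½mv²_min = −U = |kQq|/r.
|U| = |kQq|/r = (8.99×10⁹ N·m²/C²)(3.62×10⁻⁶)(8.31×10⁻⁶)/(0.509) = 0.531 J.
v_min = √(2|U|/m) = √(2·0.531/0.0308) = 5.87 m/s.

5.87 m/s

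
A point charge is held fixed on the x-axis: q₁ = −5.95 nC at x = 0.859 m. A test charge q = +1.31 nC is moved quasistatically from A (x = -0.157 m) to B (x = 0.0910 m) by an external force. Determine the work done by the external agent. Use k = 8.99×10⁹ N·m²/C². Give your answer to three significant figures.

-2.23×10⁻⁸ J

For quasistatic motion the external work equals the change in potential energy: W_ext = qΔV = q(V_B − V_A).
At A: distance to the source charge is 1.02 m; V_A = kq₁/r = -52.6 V.
At B: distance to the source charge is 0.768 m; V_B = kq₁/r = -69.6 V.
ΔV = V_B − V_A = -17.0 V.
W_ext = qΔV = (1.31×10⁻⁹ C)(-17.0 V) = -2.23×10⁻⁸ J.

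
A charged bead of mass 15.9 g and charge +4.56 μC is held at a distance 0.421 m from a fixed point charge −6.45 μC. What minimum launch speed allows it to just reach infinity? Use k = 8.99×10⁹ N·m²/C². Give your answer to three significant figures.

To just escape, total mechanical energy must reach zero at infinity: ½mv²_min + U = 0, so ½mv²_min = −U = |kQq|/r.
|U| = |kQq|/r = (8.99×10⁹ N·m²/C²)(6.45×10⁻⁶)(4.56×10⁻⁶)/(0.421) = 0.628 J.
v_min = √(2|U|/m) = √(2·0.628/0.0159) = 8.89 m/s.

8.89 m/s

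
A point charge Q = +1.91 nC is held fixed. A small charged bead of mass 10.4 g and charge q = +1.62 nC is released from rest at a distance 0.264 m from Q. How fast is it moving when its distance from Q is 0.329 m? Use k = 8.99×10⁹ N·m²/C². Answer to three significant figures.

2.00×10⁻³ m/s

Only the electrostatic force acts, so mechanical energy is conserved: ½mv² = U₁ − U₂ = kQq(1/r₁ − 1/r₂).
U₁ − U₂ = (8.99×10⁹ N·m²/C²)(1.91×10⁻⁹ C)(1.62×10⁻⁹ C)(1/0.264 − 1/0.329) = 2.08×10⁻⁸ J.
v = √(2·2.08×10⁻⁸/0.0104) = 2.00×10⁻³ m/s.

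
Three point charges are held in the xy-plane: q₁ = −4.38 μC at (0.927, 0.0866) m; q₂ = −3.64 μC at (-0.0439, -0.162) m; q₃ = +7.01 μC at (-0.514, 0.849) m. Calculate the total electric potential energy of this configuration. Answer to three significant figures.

-0.232 J

The assembly work is the sum of pairwise potential energies, U = Σ_{i<j} kqᵢqⱼ/rᵢⱼ.
Pair separations: r₁₂ = 1.00 m, r₁₃ = 1.63 m, r₂₃ = 1.11 m.
U = (0.143) + (-0.169) + (-0.206) = -0.232 J.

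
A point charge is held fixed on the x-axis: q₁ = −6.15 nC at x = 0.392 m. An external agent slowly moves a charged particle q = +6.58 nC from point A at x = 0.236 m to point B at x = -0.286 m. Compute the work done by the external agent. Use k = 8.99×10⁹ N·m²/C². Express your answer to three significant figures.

1.80×10⁻⁶ J

For quasistatic motion the external work equals the change in potential energy: W_ext = qΔV = q(V_B − V_A).
At A: distance to the source charge is 0.156 m; V_A = kq₁/r = -354 V.
At B: distance to the source charge is 0.678 m; V_B = kq₁/r = -81.5 V.
ΔV = V_B − V_A = 273 V.
W_ext = qΔV = (6.58×10⁻⁹ C)(273 V) = 1.80×10⁻⁶ J.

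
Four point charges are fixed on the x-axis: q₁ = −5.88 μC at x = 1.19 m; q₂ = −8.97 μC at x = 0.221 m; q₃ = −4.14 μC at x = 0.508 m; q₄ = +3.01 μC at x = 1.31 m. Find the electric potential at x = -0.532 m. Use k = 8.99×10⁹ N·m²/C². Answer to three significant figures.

Electric potential is a scalar, so the contributions from each charge add algebraically: V = Σ kqᵢ/rᵢ.
Distances from the field point to each charge: r₁ = 1.72 m, r₂ = 0.753 m, r₃ = 1.04 m, r₄ = 1.84 m.
V = k[(-5.88×10⁻⁶)/(1.72) + (-8.97×10⁻⁶)/(0.753) + (-4.14×10⁻⁶)/(1.04) + (3.01×10⁻⁶)/(1.84)] = -1.59×10⁵ V.

-1.59×10⁵ V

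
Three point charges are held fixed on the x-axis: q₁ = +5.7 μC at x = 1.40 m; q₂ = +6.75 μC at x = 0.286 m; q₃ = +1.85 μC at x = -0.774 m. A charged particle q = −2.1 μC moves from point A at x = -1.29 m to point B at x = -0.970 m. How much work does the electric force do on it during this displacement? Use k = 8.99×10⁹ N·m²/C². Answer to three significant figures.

0.137 J

The work done by the electric force is W_field = −ΔU = −q(V_B − V_A) = q(V_A − V_B).
At A: distances to the source charges are 2.69 m, 1.58 m, 0.516 m; V_A = Σ kqᵢ/rᵢ = 8.98×10⁴ V.
At B: distances to the source charges are 2.37 m, 1.26 m, 0.196 m; V_B = Σ kqᵢ/rᵢ = 1.55×10⁵ V.
ΔV = V_B − V_A = 6.50×10⁴ V.
W_field = −qΔV = −(-2.10×10⁻⁶ C)(6.50×10⁴ V) = 0.137 J.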